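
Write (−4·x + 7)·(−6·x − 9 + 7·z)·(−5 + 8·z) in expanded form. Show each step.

(−4·x + 7)·(−6·x − 9 + 7·z)·(−5 + 8·z)
= (24·x^2 + 36·x − 28·x·z − 42·x − 63 + 49·z)·(−5 + 8·z)    [distributive law]
= (24·x^2 − 6·x − 28·x·z − 63 + 49·z)·(−5 + 8·z)    [combine like terms]
= −120·x^2 + 192·x^2·z + 30·x − 48·x·z + 140·x·z − 224·x·z^2 + 315 − 504·z − 245·z + 392·z^2    [distributive law]
= −120·x^2 + 192·x^2·z + 30·x + 92·x·z − 224·x·z^2 + 315 − 749·z + 392·z^2    [combine like terms]

−120·x^2 + 192·x^2·z + 30·x + 92·x·z − 224·x·z^2 + 315 − 749·z + 392·z^2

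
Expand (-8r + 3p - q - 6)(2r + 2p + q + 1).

-16r² - 10pr - 10qr - 20r + 6p² + pq - 9p - q² - 7q - 6

(-8r + 3p - q - 6)(2r + 2p + q + 1)
= -16r² - 16pr - 8qr - 8r + 6pr + 6p² + 3pq + 3p - 2qr - 2pq - q² - q - 12r - 12p - 6q - 6    [distributive law]
= -16r² - 10pr - 10qr - 20r + 6p² + pq - 9p - q² - 7q - 6    [combine like terms]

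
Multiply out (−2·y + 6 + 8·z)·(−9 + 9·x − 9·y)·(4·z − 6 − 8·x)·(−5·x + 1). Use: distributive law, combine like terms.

−936·x·y·z + 288·y·z − 684·x·y + 216·y − 1836·x^2·y − 2520·x^2·y·z − 720·x^3·y − 360·x·y^2·z + 72·y^2·z + 396·x·y^2 − 108·y^2 + 720·x^2·y^2 − 720·x·z + 216·z − 1512·x + 324 − 972·x^2 − 2376·x^2·z + 2160·x^3 + 1728·x·z^2 − 288·z^2 − 1440·x^2·z^2 + 2880·x^3·z + 1440·x·y·z^2 − 288·y·z^2

(−2·y + 6 + 8·z)·(−9 + 9·x − 9·y)·(4·z − 6 − 8·x)·(−5·x + 1)
= (18·y − 18·x·y + 18·y^2 − 54 + 54·x − 54·y − 72·z + 72·x·z − 72·y·z)·(4·z − 6 − 8·x)·(−5·x + 1)    [distributive law]
= (−36·y − 18·x·y + 18·y^2 − 54 + 54·x − 72·z + 72·x·z − 72·y·z)·(4·z − 6 − 8·x)·(−5·x + 1)    [combine like terms]
= (−144·y·z + 216·y + 288·x·y − 72·x·y·z + 108·x·y + 144·x^2·y + 72·y^2·z − 108·y^2 − 144·x·y^2 − 216·z + 324 + 432·x + 216·x·z − 324·x − 432·x^2 − 288·z^2 + 432·z + 576·x·z + 288·x·z^2 − 432·x·z − 576·x^2·z − 288·y·z^2 + 432·y·z + 576·x·y·z)·(−5·x + 1)    [distributive law]
= (288·y·z + 216·y + 396·x·y + 504·x·y·z + 144·x^2·y + 72·y^2·z − 108·y^2 − 144·x·y^2 + 216·z + 324 + 108·x + 360·x·z − 432·x^2 − 288·z^2 + 288·x·z^2 − 576·x^2·z − 288·y·z^2)·(−5·x + 1)    [combine like terms]
= −1440·x·y·z + 288·y·z − 1080·x·y + 216·y − 1980·x^2·y + 396·x·y − 2520·x^2·y·z + 504·x·y·z − 720·x^3·y + 144·x^2·y − 360·x·y^2·z + 72·y^2·z + 540·x·y^2 − 108·y^2 + 720·x^2·y^2 − 144·x·y^2 − 1080·x·z + 216·z − 1620·x + 324 − 540·x^2 + 108·x − 1800·x^2·z + 360·x·z + 2160·x^3 − 432·x^2 + 1440·x·z^2 − 288·z^2 − 1440·x^2·z^2 + 288·x·z^2 + 2880·x^3·z − 576·x^2·z + 1440·x·y·z^2 − 288·y·z^2    [distributive law]
= −936·x·y·z + 288·y·z − 684·x·y + 216·y − 1836·x^2·y − 2520·x^2·y·z − 720·x^3·y − 360·x·y^2·z + 72·y^2·z + 396·x·y^2 − 108·y^2 + 720·x^2·y^2 − 720·x·z + 216·z − 1512·x + 324 − 972·x^2 − 2376·x^2·z + 2160·x^3 + 1728·x·z^2 − 288·z^2 − 1440·x^2·z^2 + 2880·x^3·z + 1440·x·y·z^2 − 288·y·z^2    [combine like terms]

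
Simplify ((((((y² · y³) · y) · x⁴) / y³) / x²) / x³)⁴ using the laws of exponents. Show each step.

x⁻⁴·y¹²

((((((y² · y³) · y) · x⁴) / y³) / x²) / x³)⁴
= ((((((y² · y³) · y) · x⁴) / y³) / x²)⁴) / ((x³)⁴)    [power of a quotient]
= ((((((y² · y³) · y) · x⁴) / y³)⁴) / ((x²)⁴)) / ((x³)⁴)    [power of a quotient]
= ((((((y² · y³) · y) · x⁴)⁴) / ((y³)⁴)) / ((x²)⁴)) / ((x³)⁴)    [power of a quotient]
= ((((((y² · y³) · y)⁴) · ((x⁴)⁴)) / ((y³)⁴)) / ((x²)⁴)) / ((x³)⁴)    [power of a product]
= ((((((y² · y³)⁴) · (y⁴)) · ((x⁴)⁴)) / ((y³)⁴)) / ((x²)⁴)) / ((x³)⁴)    [power of a product]
= (((((((y²)⁴) · ((y³)⁴)) · (y⁴)) · ((x⁴)⁴)) / ((y³)⁴)) / ((x²)⁴)) / ((x³)⁴)    [power of a product]
= (((((y⁸ · ((y³)⁴)) · (y⁴)) · ((x⁴)⁴)) / ((y³)⁴)) / ((x²)⁴)) / ((x³)⁴)    [power of a power]
= (((((y⁸ · y¹²) · (y⁴)) · ((x⁴)⁴)) / ((y³)⁴)) / ((x²)⁴)) / ((x³)⁴)    [power of a power]
= ((((y²⁰ · (y⁴)) · ((x⁴)⁴)) / ((y³)⁴)) / ((x²)⁴)) / ((x³)⁴)    [product of powers]
= (((y²⁴ · ((x⁴)⁴)) / ((y³)⁴)) / ((x²)⁴)) / ((x³)⁴)    [product of powers]
= (((y²⁴ · x¹⁶) / ((y³)⁴)) / ((x²)⁴)) / ((x³)⁴)    [power of a power]
= (((y²⁴ · x¹⁶) / y¹²) / ((x²)⁴)) / ((x³)⁴)    [power of a power]
= (((y²⁴ · x¹⁶) / y¹²) / x⁸) / ((x³)⁴)    [power of a power]
= (((y²⁴ · x¹⁶) / y¹²) / x⁸) / x¹²    [power of a power]
= x⁻⁴·y¹²    [quotient of powers; product of powers]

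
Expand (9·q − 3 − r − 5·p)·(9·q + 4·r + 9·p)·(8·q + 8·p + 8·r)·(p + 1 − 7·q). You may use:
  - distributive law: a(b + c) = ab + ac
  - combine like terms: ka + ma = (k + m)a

−5904·p·q^3 + 2160·q^3 − 4536·q^4 + 1440·p^2·q^2 + 3744·p·q^2 − 1040·p·q^2·r + 3048·q^2·r − 6048·q^3·r + 4416·p^2·q·r + 2144·p·q·r + 2032·p·q·r^2 + 856·q·r^2 − 1288·q^2·r^2 + 2448·p^3·q + 1008·p^2·q − 216·q^2 − 432·p·q − 312·q·r − 904·p^2·r − 312·p·r − 360·p·r^2 − 96·r^2 − 576·p^3 − 216·p^2 − 264·p^2·r^2 − 32·p·r^3 − 32·r^3 + 224·q·r^3 − 592·p^3·r − 360·p^4

(9·q − 3 − r − 5·p)·(9·q + 4·r + 9·p)·(8·q + 8·p + 8·r)·(p + 1 − 7·q)
= (81·q^2 + 36·q·r + 81·p·q − 27·q − 12·r − 27·p − 9·q·r − 4·r^2 − 9·p·r − 45·p·q − 20·p·r − 45·p^2)·(8·q + 8·p + 8·r)·(p + 1 − 7·q)    [distributive law]
= (81·q^2 + 27·q·r + 36·p·q − 27·q − 12·r − 27·p − 4·r^2 − 29·p·r − 45·p^2)·(8·q + 8·p + 8·r)·(p + 1 − 7·q)    [combine like terms]
= (648·q^3 + 648·p·q^2 + 648·q^2·r + 216·q^2·r + 216·p·q·r + 216·q·r^2 + 288·p·q^2 + 288·p^2·q + 288·p·q·r − 216·q^2 − 216·p·q − 216·q·r − 96·q·r − 96·p·r − 96·r^2 − 216·p·q − 216·p^2 − 216·p·r − 32·q·r^2 − 32·p·r^2 − 32·r^3 − 232·p·q·r − 232·p^2·r − 232·p·r^2 − 360·p^2·q − 360·p^3 − 360·p^2·r)·(p + 1 − 7·q)    [distributive law]
= (648·q^3 + 936·p·q^2 + 864·q^2·r + 272·p·q·r + 184·q·r^2 − 72·p^2·q − 216·q^2 − 432·p·q − 312·q·r − 312·p·r − 96·r^2 − 216·p^2 − 264·p·r^2 − 32·r^3 − 592·p^2·r − 360·p^3)·(p + 1 − 7·q)    [combine like terms]
= 648·p·q^3 + 648·q^3 − 4536·q^4 + 936·p^2·q^2 + 936·p·q^2 − 6552·p·q^3 + 864·p·q^2·r + 864·q^2·r − 6048·q^3·r + 272·p^2·q·r + 272·p·q·r − 1904·p·q^2·r + 184·p·q·r^2 + 184·q·r^2 − 1288·q^2·r^2 − 72·p^3·q − 72·p^2·q + 504·p^2·q^2 − 216·p·q^2 − 216·q^2 + 1512·q^3 − 432·p^2·q − 432·p·q + 3024·p·q^2 − 312·p·q·r − 312·q·r + 2184·q^2·r − 312·p^2·r − 312·p·r + 2184·p·q·r − 96·p·r^2 − 96·r^2 + 672·q·r^2 − 216·p^3 − 216·p^2 + 1512·p^2·q − 264·p^2·r^2 − 264·p·r^2 + 1848·p·q·r^2 − 32·p·r^3 − 32·r^3 + 224·q·r^3 − 592·p^3·r − 592·p^2·r + 4144·p^2·q·r − 360·p^4 − 360·p^3 + 2520·p^3·q    [distributive law]
= −5904·p·q^3 + 2160·q^3 − 4536·q^4 + 1440·p^2·q^2 + 3744·p·q^2 − 1040·p·q^2·r + 3048·q^2·r − 6048·q^3·r + 4416·p^2·q·r + 2144·p·q·r + 2032·p·q·r^2 + 856·q·r^2 − 1288·q^2·r^2 + 2448·p^3·q + 1008·p^2·q − 216·q^2 − 432·p·q − 312·q·r − 904·p^2·r − 312·p·r − 360·p·r^2 − 96·r^2 − 576·p^3 − 216·p^2 − 264·p^2·r^2 − 32·p·r^3 − 32·r^3 + 224·q·r^3 − 592·p^3·r − 360·p^4    [combine like terms]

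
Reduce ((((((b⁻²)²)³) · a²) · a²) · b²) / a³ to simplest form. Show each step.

((((((b⁻²)²)³) · a²) · a²) · b²) / a³
= (((((b⁻²)⁶) · a²) · a²) · b²) / a³    [power of a power]
= (((b⁻¹² · a²) · a²) · b²) / a³    [power of a power]
= a·b⁻¹⁰    [quotient of powers; product of powers]

a·b⁻¹⁰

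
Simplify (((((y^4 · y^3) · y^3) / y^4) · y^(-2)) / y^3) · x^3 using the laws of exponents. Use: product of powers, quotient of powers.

x^3y

(((((y^4 · y^3) · y^3) / y^4) · y^(-2)) / y^3) · x^3
= ((((y^7 · y^3) / y^4) · y^(-2)) / y^3) · x^3    [product of powers]
= (((y^10 / y^4) · y^(-2)) / y^3) · x^3    [product of powers]
= ((y^6 · y^(-2)) / y^3) · x^3    [quotient of powers]
= (y^4 / y^3) · x^3    [product of powers]
= y · x^3    [quotient of powers]
= x^3y    [rearrange]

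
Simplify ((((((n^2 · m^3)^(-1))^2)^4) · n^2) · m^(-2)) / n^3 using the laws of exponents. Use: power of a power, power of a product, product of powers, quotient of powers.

m^(-26)n^(-17)

((((((n^2 · m^3)^(-1))^2)^4) · n^2) · m^(-2)) / n^3
= (((((n^2 · m^3)^(-1))^8) · n^2) · m^(-2)) / n^3    [power of a power]
= ((((n^2 · m^3)^(-8)) · n^2) · m^(-2)) / n^3    [power of a power]
= (((((n^2)^(-8)) · ((m^3)^(-8))) · n^2) · m^(-2)) / n^3    [power of a product]
= (((n^(-16) · ((m^3)^(-8))) · n^2) · m^(-2)) / n^3    [power of a power]
= (((n^(-16) · m^(-24)) · n^2) · m^(-2)) / n^3    [power of a power]
= m^(-26)n^(-17)    [quotient of powers; product of powers]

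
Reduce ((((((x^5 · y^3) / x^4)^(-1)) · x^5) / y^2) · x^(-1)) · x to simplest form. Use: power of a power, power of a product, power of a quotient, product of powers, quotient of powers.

((((((x^5 · y^3) / x^4)^(-1)) · x^5) / y^2) · x^(-1)) · x
= ((((((x^5 · y^3)^(-1)) / ((x^4)^(-1))) · x^5) / y^2) · x^(-1)) · x    [power of a quotient]
= (((((((x^5)^(-1)) · ((y^3)^(-1))) / ((x^4)^(-1))) · x^5) / y^2) · x^(-1)) · x    [power of a product]
= (((((x^(-5) · ((y^3)^(-1))) / ((x^4)^(-1))) · x^5) / y^2) · x^(-1)) · x    [power of a power]
= (((((x^(-5) · y^(-3)) / ((x^4)^(-1))) · x^5) / y^2) · x^(-1)) · x    [power of a power]
= (((((x^(-5) · y^(-3)) / x^(-4)) · x^5) / y^2) · x^(-1)) · x    [power of a power]
= x^4y^(-5)    [quotient of powers; product of powers]

x^4y^(-5)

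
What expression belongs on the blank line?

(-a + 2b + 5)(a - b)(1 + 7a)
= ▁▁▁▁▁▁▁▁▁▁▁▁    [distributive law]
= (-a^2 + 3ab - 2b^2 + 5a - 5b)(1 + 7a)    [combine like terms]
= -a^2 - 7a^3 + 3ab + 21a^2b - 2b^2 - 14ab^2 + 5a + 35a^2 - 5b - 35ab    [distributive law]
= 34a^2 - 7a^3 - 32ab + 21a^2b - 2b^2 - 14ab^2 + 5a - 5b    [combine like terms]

After distributive law, the bracketed line is:

(-a^2 + ab + 2ab - 2b^2 + 5a - 5b)(1 + 7a)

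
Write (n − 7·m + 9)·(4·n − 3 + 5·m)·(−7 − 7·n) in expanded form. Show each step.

(n − 7·m + 9)·(4·n − 3 + 5·m)·(−7 − 7·n)
= (4·n² − 3·n + 5·m·n − 28·m·n + 21·m − 35·m² + 36·n − 27 + 45·m)·(−7 − 7·n)    [distributive law]
= (4·n² + 33·n − 23·m·n + 66·m − 35·m² − 27)·(−7 − 7·n)    [combine like terms]
= −28·n² − 28·n³ − 231·n − 231·n² + 161·m·n + 161·m·n² − 462·m − 462·m·n + 245·m² + 245·m²·n + 189 + 189·n    [distributive law]
= −259·n² − 28·n³ − 42·n − 301·m·n + 161·m·n² − 462·m + 245·m² + 245·m²·n + 189    [combine like terms]

−259·n² − 28·n³ − 42·n − 301·m·n + 161·m·n² − 462·m + 245·m² + 245·m²·n + 189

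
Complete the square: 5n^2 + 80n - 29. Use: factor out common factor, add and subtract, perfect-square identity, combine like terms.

5(n + 8)^2 - 349

5n^2 + 80n - 29
= 5(n^2 + 16n) - 29    [factor out 5 from the n-terms]
= 5(n^2 + 16n + 64 - 64) - 29    [add and subtract 64 inside the bracket]
= 5(n + 8)^2 - 320 - 29    [perfect-square identity]
= 5(n + 8)^2 - 349    [combine constants]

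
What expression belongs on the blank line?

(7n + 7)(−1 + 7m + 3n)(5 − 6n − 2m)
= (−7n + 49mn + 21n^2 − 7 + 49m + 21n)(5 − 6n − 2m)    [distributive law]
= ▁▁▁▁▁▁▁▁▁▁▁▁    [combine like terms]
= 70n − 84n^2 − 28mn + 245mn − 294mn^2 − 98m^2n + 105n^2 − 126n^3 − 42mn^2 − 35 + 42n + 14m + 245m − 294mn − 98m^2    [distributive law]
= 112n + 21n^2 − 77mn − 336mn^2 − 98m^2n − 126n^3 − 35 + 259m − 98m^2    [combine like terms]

Applying combine like terms to the line above:

(14n + 49mn + 21n^2 − 7 + 49m)(5 − 6n − 2m)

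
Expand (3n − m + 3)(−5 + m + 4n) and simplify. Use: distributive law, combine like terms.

(3n − m + 3)(−5 + m + 4n)
= −15n + 3mn + 12n^2 + 5m − m^2 − 4mn − 15 + 3m + 12n    [distributive law]
= −3n − mn + 12n^2 + 8m − m^2 − 15    [combine like terms]

−3n − mn + 12n^2 + 8m − m^2 − 15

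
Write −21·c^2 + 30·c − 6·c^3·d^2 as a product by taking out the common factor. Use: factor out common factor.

−21·c^2 + 30·c − 6·c^3·d^2
= 3(−7·c^2 + 10·c − 2·c^3·d^2)    [factor out 3]
= 3·c(−7·c + 10 − 2·c^2·d^2)    [factor out c]

3·c(−7·c + 10 − 2·c^2·d^2)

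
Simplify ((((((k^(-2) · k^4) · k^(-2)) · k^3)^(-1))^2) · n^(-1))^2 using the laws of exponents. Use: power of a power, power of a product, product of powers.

k^(-12)n^(-2)

((((((k^(-2) · k^4) · k^(-2)) · k^3)^(-1))^2) · n^(-1))^2
= ((((((k^(-2) · k^4) · k^(-2)) · k^3)^(-1))^2)^2) · ((n^(-1))^2)    [power of a product]
= (((((k^(-2) · k^4) · k^(-2)) · k^3)^(-1))^4) · ((n^(-1))^2)    [power of a power]
= ((((k^(-2) · k^4) · k^(-2)) · k^3)^(-4)) · ((n^(-1))^2)    [power of a power]
= ((((k^(-2) · k^4) · k^(-2))^(-4)) · ((k^3)^(-4))) · ((n^(-1))^2)    [power of a product]
= ((((k^(-2) · k^4)^(-4)) · ((k^(-2))^(-4))) · ((k^3)^(-4))) · ((n^(-1))^2)    [power of a product]
= (((((k^(-2))^(-4)) · ((k^4)^(-4))) · ((k^(-2))^(-4))) · ((k^3)^(-4))) · ((n^(-1))^2)    [power of a product]
= (((k^8 · ((k^4)^(-4))) · ((k^(-2))^(-4))) · ((k^3)^(-4))) · ((n^(-1))^2)    [power of a power]
= (((k^8 · k^(-16)) · ((k^(-2))^(-4))) · ((k^3)^(-4))) · ((n^(-1))^2)    [power of a power]
= ((k^(-8) · ((k^(-2))^(-4))) · ((k^3)^(-4))) · ((n^(-1))^2)    [product of powers]
= ((k^(-8) · k^8) · ((k^3)^(-4))) · ((n^(-1))^2)    [power of a power]
= (k^0 · ((k^3)^(-4))) · ((n^(-1))^2)    [product of powers]
= (k^0 · k^(-12)) · ((n^(-1))^2)    [power of a power]
= k^(-12) · ((n^(-1))^2)    [product of powers]
= k^(-12) · n^(-2)    [power of a power]
= k^(-12)n^(-2)    [rearrange]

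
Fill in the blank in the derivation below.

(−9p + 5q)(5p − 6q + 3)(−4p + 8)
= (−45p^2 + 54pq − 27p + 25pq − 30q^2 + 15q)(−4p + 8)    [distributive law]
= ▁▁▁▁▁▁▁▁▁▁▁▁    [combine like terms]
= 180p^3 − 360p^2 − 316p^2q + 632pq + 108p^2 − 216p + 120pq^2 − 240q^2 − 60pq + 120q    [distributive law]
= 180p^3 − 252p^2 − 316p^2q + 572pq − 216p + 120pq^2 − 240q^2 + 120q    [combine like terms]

After combine like terms, the bracketed line is:

(−45p^2 + 79pq − 27p − 30q^2 + 15q)(−4p + 8)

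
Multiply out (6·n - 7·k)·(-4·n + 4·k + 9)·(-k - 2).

24·k·n² + 48·n² - 52·k²·n - 158·k·n - 108·n + 28·k³ + 119·k² + 126·k

(6·n - 7·k)·(-4·n + 4·k + 9)·(-k - 2)
= (-24·n² + 24·k·n + 54·n + 28·k·n - 28·k² - 63·k)·(-k - 2)    [distributive law]
= (-24·n² + 52·k·n + 54·n - 28·k² - 63·k)·(-k - 2)    [combine like terms]
= 24·k·n² + 48·n² - 52·k²·n - 104·k·n - 54·k·n - 108·n + 28·k³ + 56·k² + 63·k² + 126·k    [distributive law]
= 24·k·n² + 48·n² - 52·k²·n - 158·k·n - 108·n + 28·k³ + 119·k² + 126·k    [combine like terms]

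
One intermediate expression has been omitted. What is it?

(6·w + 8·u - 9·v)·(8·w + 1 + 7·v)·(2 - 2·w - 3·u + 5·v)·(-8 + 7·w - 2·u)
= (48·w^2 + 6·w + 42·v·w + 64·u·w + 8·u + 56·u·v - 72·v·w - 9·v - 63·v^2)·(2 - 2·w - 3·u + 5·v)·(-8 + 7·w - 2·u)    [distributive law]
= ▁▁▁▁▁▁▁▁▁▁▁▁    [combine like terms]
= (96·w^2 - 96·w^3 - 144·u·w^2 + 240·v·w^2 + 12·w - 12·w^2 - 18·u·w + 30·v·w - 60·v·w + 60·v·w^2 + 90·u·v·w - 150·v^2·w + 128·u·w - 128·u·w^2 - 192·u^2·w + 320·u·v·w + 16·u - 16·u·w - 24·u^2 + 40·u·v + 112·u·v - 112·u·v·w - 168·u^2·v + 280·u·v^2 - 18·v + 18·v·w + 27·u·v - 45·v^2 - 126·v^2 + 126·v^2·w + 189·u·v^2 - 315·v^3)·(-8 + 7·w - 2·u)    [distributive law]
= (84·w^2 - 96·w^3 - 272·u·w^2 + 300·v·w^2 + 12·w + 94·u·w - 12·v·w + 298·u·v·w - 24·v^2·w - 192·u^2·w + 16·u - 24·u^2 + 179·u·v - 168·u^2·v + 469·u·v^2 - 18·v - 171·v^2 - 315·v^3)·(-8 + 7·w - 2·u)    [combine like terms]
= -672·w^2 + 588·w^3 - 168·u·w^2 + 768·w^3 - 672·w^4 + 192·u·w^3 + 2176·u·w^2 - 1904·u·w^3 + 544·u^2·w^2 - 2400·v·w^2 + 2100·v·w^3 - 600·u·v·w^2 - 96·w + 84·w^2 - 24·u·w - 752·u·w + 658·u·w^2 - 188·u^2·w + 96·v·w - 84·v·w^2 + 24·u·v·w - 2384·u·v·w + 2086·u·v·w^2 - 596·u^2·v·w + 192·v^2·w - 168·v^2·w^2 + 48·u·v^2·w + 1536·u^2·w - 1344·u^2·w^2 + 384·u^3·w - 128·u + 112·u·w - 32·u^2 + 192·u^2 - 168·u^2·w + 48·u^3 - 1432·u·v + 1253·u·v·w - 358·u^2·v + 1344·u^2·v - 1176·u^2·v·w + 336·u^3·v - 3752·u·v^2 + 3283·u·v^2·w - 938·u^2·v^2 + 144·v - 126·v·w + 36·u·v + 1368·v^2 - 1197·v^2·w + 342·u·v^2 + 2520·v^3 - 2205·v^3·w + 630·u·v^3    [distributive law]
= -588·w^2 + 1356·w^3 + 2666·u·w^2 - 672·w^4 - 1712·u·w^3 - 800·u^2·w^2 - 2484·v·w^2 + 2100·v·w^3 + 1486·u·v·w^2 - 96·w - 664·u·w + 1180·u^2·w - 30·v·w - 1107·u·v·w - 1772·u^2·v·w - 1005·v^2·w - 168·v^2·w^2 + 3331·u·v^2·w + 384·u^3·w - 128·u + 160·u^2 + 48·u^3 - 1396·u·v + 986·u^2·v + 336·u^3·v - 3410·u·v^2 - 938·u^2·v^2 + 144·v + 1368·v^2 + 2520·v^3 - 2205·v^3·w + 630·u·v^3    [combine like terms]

By combine like terms:

(48·w^2 + 6·w - 30·v·w + 64·u·w + 8·u + 56·u·v - 9·v - 63·v^2)·(2 - 2·w - 3·u + 5·v)·(-8 + 7·w - 2·u)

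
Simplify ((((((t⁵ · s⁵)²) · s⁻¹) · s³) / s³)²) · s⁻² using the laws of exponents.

((((((t⁵ · s⁵)²) · s⁻¹) · s³) / s³)²) · s⁻²
= ((((((t⁵ · s⁵)²) · s⁻¹) · s³)²) / ((s³)²)) · s⁻²    [power of a quotient]
= ((((((t⁵ · s⁵)²) · s⁻¹)²) · ((s³)²)) / ((s³)²)) · s⁻²    [power of a product]
= ((((((t⁵ · s⁵)²)²) · ((s⁻¹)²)) · ((s³)²)) / ((s³)²)) · s⁻²    [power of a product]
= (((((t⁵ · s⁵)⁴) · ((s⁻¹)²)) · ((s³)²)) / ((s³)²)) · s⁻²    [power of a power]
= ((((((t⁵)⁴) · ((s⁵)⁴)) · ((s⁻¹)²)) · ((s³)²)) / ((s³)²)) · s⁻²    [power of a product]
= ((((t²⁰ · ((s⁵)⁴)) · ((s⁻¹)²)) · ((s³)²)) / ((s³)²)) · s⁻²    [power of a power]
= ((((t²⁰ · s²⁰) · ((s⁻¹)²)) · ((s³)²)) / ((s³)²)) · s⁻²    [power of a power]
= ((((t²⁰ · s²⁰) · s⁻²) · ((s³)²)) / ((s³)²)) · s⁻²    [power of a power]
= ((((t²⁰ · s²⁰) · s⁻²) · s⁶) / ((s³)²)) · s⁻²    [power of a power]
= ((((t²⁰ · s²⁰) · s⁻²) · s⁶) / s⁶) · s⁻²    [power of a power]
= s¹⁶t²⁰    [quotient of powers; product of powers]

s¹⁶t²⁰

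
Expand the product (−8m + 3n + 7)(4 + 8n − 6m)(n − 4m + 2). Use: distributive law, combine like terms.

−510mn + 392m^2 − 260m − 178mn^2 + 376m^2n − 192m^3 + 116n^2 + 164n + 24n^3 + 56

(−8m + 3n + 7)(4 + 8n − 6m)(n − 4m + 2)
= (−32m − 64mn + 48m^2 + 12n + 24n^2 − 18mn + 28 + 56n − 42m)(n − 4m + 2)    [distributive law]
= (−74m − 82mn + 48m^2 + 68n + 24n^2 + 28)(n − 4m + 2)    [combine like terms]
= −74mn + 296m^2 − 148m − 82mn^2 + 328m^2n − 164mn + 48m^2n − 192m^3 + 96m^2 + 68n^2 − 272mn + 136n + 24n^3 − 96mn^2 + 48n^2 + 28n − 112m + 56    [distributive law]
= −510mn + 392m^2 − 260m − 178mn^2 + 376m^2n − 192m^3 + 116n^2 + 164n + 24n^3 + 56    [combine like terms]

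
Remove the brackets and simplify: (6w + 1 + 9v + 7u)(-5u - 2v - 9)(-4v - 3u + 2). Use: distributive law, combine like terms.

156uvw + 90u^2w + 102uw + 48v^2w + 192vw - 108w + 403uv + 134u^2 - 109u + 296v^2 - 130v - 18 + 290uv^2 + 317u^2v + 72v^3 + 105u^3

(6w + 1 + 9v + 7u)(-5u - 2v - 9)(-4v - 3u + 2)
= (-30uw - 12vw - 54w - 5u - 2v - 9 - 45uv - 18v^2 - 81v - 35u^2 - 14uv - 63u)(-4v - 3u + 2)    [distributive law]
= (-30uw - 12vw - 54w - 68u - 83v - 9 - 59uv - 18v^2 - 35u^2)(-4v - 3u + 2)    [combine like terms]
= 120uvw + 90u^2w - 60uw + 48v^2w + 36uvw - 24vw + 216vw + 162uw - 108w + 272uv + 204u^2 - 136u + 332v^2 + 249uv - 166v + 36v + 27u - 18 + 236uv^2 + 177u^2v - 118uv + 72v^3 + 54uv^2 - 36v^2 + 140u^2v + 105u^3 - 70u^2    [distributive law]
= 156uvw + 90u^2w + 102uw + 48v^2w + 192vw - 108w + 403uv + 134u^2 - 109u + 296v^2 - 130v - 18 + 290uv^2 + 317u^2v + 72v^3 + 105u^3    [combine like terms]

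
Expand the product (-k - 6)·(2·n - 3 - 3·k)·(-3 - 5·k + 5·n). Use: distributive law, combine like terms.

(-k - 6)·(2·n - 3 - 3·k)·(-3 - 5·k + 5·n)
= (-2·k·n + 3·k + 3·k^2 - 12·n + 18 + 18·k)·(-3 - 5·k + 5·n)    [distributive law]
= (-2·k·n + 21·k + 3·k^2 - 12·n + 18)·(-3 - 5·k + 5·n)    [combine like terms]
= 6·k·n + 10·k^2·n - 10·k·n^2 - 63·k - 105·k^2 + 105·k·n - 9·k^2 - 15·k^3 + 15·k^2·n + 36·n + 60·k·n - 60·n^2 - 54 - 90·k + 90·n    [distributive law]
= 171·k·n + 25·k^2·n - 10·k·n^2 - 153·k - 114·k^2 - 15·k^3 + 126·n - 60·n^2 - 54    [combine like terms]

171·k·n + 25·k^2·n - 10·k·n^2 - 153·k - 114·k^2 - 15·k^3 + 126·n - 60·n^2 - 54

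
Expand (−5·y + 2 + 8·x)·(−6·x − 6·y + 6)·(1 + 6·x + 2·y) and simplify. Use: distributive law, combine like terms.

−198·x·y − 204·x^2·y + 144·x·y^2 − 54·y^2 + 60·y^3 − 18·y + 108·x + 168·x^2 + 12 − 288·x^3

(−5·y + 2 + 8·x)·(−6·x − 6·y + 6)·(1 + 6·x + 2·y)
= (30·x·y + 30·y^2 − 30·y − 12·x − 12·y + 12 − 48·x^2 − 48·x·y + 48·x)·(1 + 6·x + 2·y)    [distributive law]
= (−18·x·y + 30·y^2 − 42·y + 36·x + 12 − 48·x^2)·(1 + 6·x + 2·y)    [combine like terms]
= −18·x·y − 108·x^2·y − 36·x·y^2 + 30·y^2 + 180·x·y^2 + 60·y^3 − 42·y − 252·x·y − 84·y^2 + 36·x + 216·x^2 + 72·x·y + 12 + 72·x + 24·y − 48·x^2 − 288·x^3 − 96·x^2·y    [distributive law]
= −198·x·y − 204·x^2·y + 144·x·y^2 − 54·y^2 + 60·y^3 − 18·y + 108·x + 168·x^2 + 12 − 288·x^3    [combine like terms]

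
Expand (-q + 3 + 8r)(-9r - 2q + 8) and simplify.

-7qr + 2q² - 14q + 37r + 24 - 72r²

(-q + 3 + 8r)(-9r - 2q + 8)
= 9qr + 2q² - 8q - 27r - 6q + 24 - 72r² - 16qr + 64r    [distributive law]
= -7qr + 2q² - 14q + 37r + 24 - 72r²    [combine like terms]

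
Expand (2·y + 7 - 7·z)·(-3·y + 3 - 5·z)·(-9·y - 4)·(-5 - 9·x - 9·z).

(2·y + 7 - 7·z)·(-3·y + 3 - 5·z)·(-9·y - 4)·(-5 - 9·x - 9·z)
= (-6·y^2 + 6·y - 10·y·z - 21·y + 21 - 35·z + 21·y·z - 21·z + 35·z^2)·(-9·y - 4)·(-5 - 9·x - 9·z)    [distributive law]
= (-6·y^2 - 15·y + 11·y·z + 21 - 56·z + 35·z^2)·(-9·y - 4)·(-5 - 9·x - 9·z)    [combine like terms]
= (54·y^3 + 24·y^2 + 135·y^2 + 60·y - 99·y^2·z - 44·y·z - 189·y - 84 + 504·y·z + 224·z - 315·y·z^2 - 140·z^2)·(-5 - 9·x - 9·z)    [distributive law]
= (54·y^3 + 159·y^2 - 129·y - 99·y^2·z + 460·y·z - 84 + 224·z - 315·y·z^2 - 140·z^2)·(-5 - 9·x - 9·z)    [combine like terms]
= -270·y^3 - 486·x·y^3 - 486·y^3·z - 795·y^2 - 1431·x·y^2 - 1431·y^2·z + 645·y + 1161·x·y + 1161·y·z + 495·y^2·z + 891·x·y^2·z + 891·y^2·z^2 - 2300·y·z - 4140·x·y·z - 4140·y·z^2 + 420 + 756·x + 756·z - 1120·z - 2016·x·z - 2016·z^2 + 1575·y·z^2 + 2835·x·y·z^2 + 2835·y·z^3 + 700·z^2 + 1260·x·z^2 + 1260·z^3    [distributive law]
= -270·y^3 - 486·x·y^3 - 486·y^3·z - 795·y^2 - 1431·x·y^2 - 936·y^2·z + 645·y + 1161·x·y - 1139·y·z + 891·x·y^2·z + 891·y^2·z^2 - 4140·x·y·z - 2565·y·z^2 + 420 + 756·x - 364·z - 2016·x·z - 1316·z^2 + 2835·x·y·z^2 + 2835·y·z^3 + 1260·x·z^2 + 1260·z^3    [combine like terms]

-270·y^3 - 486·x·y^3 - 486·y^3·z - 795·y^2 - 1431·x·y^2 - 936·y^2·z + 645·y + 1161·x·y - 1139·y·z + 891·x·y^2·z + 891·y^2·z^2 - 4140·x·y·z - 2565·y·z^2 + 420 + 756·x - 364·z - 2016·x·z - 1316·z^2 + 2835·x·y·z^2 + 2835·y·z^3 + 1260·x·z^2 + 1260·z^3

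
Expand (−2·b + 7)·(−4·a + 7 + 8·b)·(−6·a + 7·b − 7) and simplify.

(−2·b + 7)·(−4·a + 7 + 8·b)·(−6·a + 7·b − 7)
= (8·a·b − 14·b − 16·b² − 28·a + 49 + 56·b)·(−6·a + 7·b − 7)    [distributive law]
= (8·a·b + 42·b − 16·b² − 28·a + 49)·(−6·a + 7·b − 7)    [combine like terms]
= −48·a²·b + 56·a·b² − 56·a·b − 252·a·b + 294·b² − 294·b + 96·a·b² − 112·b³ + 112·b² + 168·a² − 196·a·b + 196·a − 294·a + 343·b − 343    [distributive law]
= −48·a²·b + 152·a·b² − 504·a·b + 406·b² + 49·b − 112·b³ + 168·a² − 98·a − 343    [combine like terms]

−48·a²·b + 152·a·b² − 504·a·b + 406·b² + 49·b − 112·b³ + 168·a² − 98·a − 343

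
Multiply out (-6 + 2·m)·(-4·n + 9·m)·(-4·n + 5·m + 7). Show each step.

(-6 + 2·m)·(-4·n + 9·m)·(-4·n + 5·m + 7)
= (24·n - 54·m - 8·m·n + 18·m^2)·(-4·n + 5·m + 7)    [distributive law]
= -96·n^2 + 120·m·n + 168·n + 216·m·n - 270·m^2 - 378·m + 32·m·n^2 - 40·m^2·n - 56·m·n - 72·m^2·n + 90·m^3 + 126·m^2    [distributive law]
= -96·n^2 + 280·m·n + 168·n - 144·m^2 - 378·m + 32·m·n^2 - 112·m^2·n + 90·m^3    [combine like terms]

-96·n^2 + 280·m·n + 168·n - 144·m^2 - 378·m + 32·m·n^2 - 112·m^2·n + 90·m^3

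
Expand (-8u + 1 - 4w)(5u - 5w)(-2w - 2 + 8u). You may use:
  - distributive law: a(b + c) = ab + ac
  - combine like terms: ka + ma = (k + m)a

(-8u + 1 - 4w)(5u - 5w)(-2w - 2 + 8u)
= (-40u^2 + 40uw + 5u - 5w - 20uw + 20w^2)(-2w - 2 + 8u)    [distributive law]
= (-40u^2 + 20uw + 5u - 5w + 20w^2)(-2w - 2 + 8u)    [combine like terms]
= 80u^2w + 80u^2 - 320u^3 - 40uw^2 - 40uw + 160u^2w - 10uw - 10u + 40u^2 + 10w^2 + 10w - 40uw - 40w^3 - 40w^2 + 160uw^2    [distributive law]
= 240u^2w + 120u^2 - 320u^3 + 120uw^2 - 90uw - 10u - 30w^2 + 10w - 40w^3    [combine like terms]

240u^2w + 120u^2 - 320u^3 + 120uw^2 - 90uw - 10u - 30w^2 + 10w - 40w^3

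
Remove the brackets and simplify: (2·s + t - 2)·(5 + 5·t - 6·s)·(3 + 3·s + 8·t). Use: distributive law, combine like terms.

(2·s + t - 2)·(5 + 5·t - 6·s)·(3 + 3·s + 8·t)
= (10·s + 10·s·t - 12·s^2 + 5·t + 5·t^2 - 6·s·t - 10 - 10·t + 12·s)·(3 + 3·s + 8·t)    [distributive law]
= (22·s + 4·s·t - 12·s^2 - 5·t + 5·t^2 - 10)·(3 + 3·s + 8·t)    [combine like terms]
= 66·s + 66·s^2 + 176·s·t + 12·s·t + 12·s^2·t + 32·s·t^2 - 36·s^2 - 36·s^3 - 96·s^2·t - 15·t - 15·s·t - 40·t^2 + 15·t^2 + 15·s·t^2 + 40·t^3 - 30 - 30·s - 80·t    [distributive law]
= 36·s + 30·s^2 + 173·s·t - 84·s^2·t + 47·s·t^2 - 36·s^3 - 95·t - 25·t^2 + 40·t^3 - 30    [combine like terms]

36·s + 30·s^2 + 173·s·t - 84·s^2·t + 47·s·t^2 - 36·s^3 - 95·t - 25·t^2 + 40·t^3 - 30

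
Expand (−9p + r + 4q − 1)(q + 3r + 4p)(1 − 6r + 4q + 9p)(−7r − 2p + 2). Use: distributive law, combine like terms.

78pqr − 126p^2q − 34pq + 251pqr^2 + 601p^2qr − 504pq^2r − 128p^2q^2 + 128pq^2 + 162p^3q + 470pr^2 + 574p^2r − 18pr − 1119pr^3 − 393p^2r^2 + 2250p^3r − 504p^3 − 136p^2 + 648p^4 − 181qr^2 + 21qr + 462qr^3 − 196q^2r^2 + 56q^2r − 183r^3 + 63r^2 + 126r^4 − 112q^3r − 32pq^3 + 32q^3 − 2q − 6r − 8p

(−9p + r + 4q − 1)(q + 3r + 4p)(1 − 6r + 4q + 9p)(−7r − 2p + 2)
= (−9pq − 27pr − 36p^2 + qr + 3r^2 + 4pr + 4q^2 + 12qr + 16pq − q − 3r − 4p)(1 − 6r + 4q + 9p)(−7r − 2p + 2)    [distributive law]
= (7pq − 23pr − 36p^2 + 13qr + 3r^2 + 4q^2 − q − 3r − 4p)(1 − 6r + 4q + 9p)(−7r − 2p + 2)    [combine like terms]
= (7pq − 42pqr + 28pq^2 + 63p^2q − 23pr + 138pr^2 − 92pqr − 207p^2r − 36p^2 + 216p^2r − 144p^2q − 324p^3 + 13qr − 78qr^2 + 52q^2r + 117pqr + 3r^2 − 18r^3 + 12qr^2 + 27pr^2 + 4q^2 − 24q^2r + 16q^3 + 36pq^2 − q + 6qr − 4q^2 − 9pq − 3r + 18r^2 − 12qr − 27pr − 4p + 24pr − 16pq − 36p^2)(−7r − 2p + 2)    [distributive law]
= (−18pq − 17pqr + 64pq^2 − 81p^2q − 26pr + 165pr^2 + 9p^2r − 72p^2 − 324p^3 + 7qr − 66qr^2 + 28q^2r + 21r^2 − 18r^3 + 16q^3 − q − 3r − 4p)(−7r − 2p + 2)    [combine like terms]
= 126pqr + 36p^2q − 36pq + 119pqr^2 + 34p^2qr − 34pqr − 448pq^2r − 128p^2q^2 + 128pq^2 + 567p^2qr + 162p^3q − 162p^2q + 182pr^2 + 52p^2r − 52pr − 1155pr^3 − 330p^2r^2 + 330pr^2 − 63p^2r^2 − 18p^3r + 18p^2r + 504p^2r + 144p^3 − 144p^2 + 2268p^3r + 648p^4 − 648p^3 − 49qr^2 − 14pqr + 14qr + 462qr^3 + 132pqr^2 − 132qr^2 − 196q^2r^2 − 56pq^2r + 56q^2r − 147r^3 − 42pr^2 + 42r^2 + 126r^4 + 36pr^3 − 36r^3 − 112q^3r − 32pq^3 + 32q^3 + 7qr + 2pq − 2q + 21r^2 + 6pr − 6r + 28pr + 8p^2 − 8p    [distributive law]
= 78pqr − 126p^2q − 34pq + 251pqr^2 + 601p^2qr − 504pq^2r − 128p^2q^2 + 128pq^2 + 162p^3q + 470pr^2 + 574p^2r − 18pr − 1119pr^3 − 393p^2r^2 + 2250p^3r − 504p^3 − 136p^2 + 648p^4 − 181qr^2 + 21qr + 462qr^3 − 196q^2r^2 + 56q^2r − 183r^3 + 63r^2 + 126r^4 − 112q^3r − 32pq^3 + 32q^3 − 2q − 6r − 8p    [combine like terms]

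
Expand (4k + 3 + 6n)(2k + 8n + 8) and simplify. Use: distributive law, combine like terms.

8k^2 + 44kn + 38k + 72n + 24 + 48n^2

(4k + 3 + 6n)(2k + 8n + 8)
= 8k^2 + 32kn + 32k + 6k + 24n + 24 + 12kn + 48n^2 + 48n    [distributive law]
= 8k^2 + 44kn + 38k + 72n + 24 + 48n^2    [combine like terms]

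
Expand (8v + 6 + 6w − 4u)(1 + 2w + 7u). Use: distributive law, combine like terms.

8v + 16vw + 56uv + 6 + 18w + 38u + 12w^2 + 34uw − 28u^2

(8v + 6 + 6w − 4u)(1 + 2w + 7u)
= 8v + 16vw + 56uv + 6 + 12w + 42u + 6w + 12w^2 + 42uw − 4u − 8uw − 28u^2    [distributive law]
= 8v + 16vw + 56uv + 6 + 18w + 38u + 12w^2 + 34uw − 28u^2    [combine like terms]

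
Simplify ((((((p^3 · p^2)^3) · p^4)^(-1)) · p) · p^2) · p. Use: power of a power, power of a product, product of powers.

((((((p^3 · p^2)^3) · p^4)^(-1)) · p) · p^2) · p
= ((((((p^3 · p^2)^3)^(-1)) · ((p^4)^(-1))) · p) · p^2) · p    [power of a product]
= (((((p^3 · p^2)^(-3)) · ((p^4)^(-1))) · p) · p^2) · p    [power of a power]
= ((((((p^3)^(-3)) · ((p^2)^(-3))) · ((p^4)^(-1))) · p) · p^2) · p    [power of a product]
= ((((p^(-9) · ((p^2)^(-3))) · ((p^4)^(-1))) · p) · p^2) · p    [power of a power]
= ((((p^(-9) · p^(-6)) · ((p^4)^(-1))) · p) · p^2) · p    [power of a power]
= (((p^(-15) · ((p^4)^(-1))) · p) · p^2) · p    [product of powers]
= (((p^(-15) · p^(-4)) · p) · p^2) · p    [power of a power]
= ((p^(-19) · p) · p^2) · p    [product of powers]
= (p^(-18) · p^2) · p    [product of powers]
= p^(-16) · p    [product of powers]
= p^(-15)    [product of powers]

p^(-15)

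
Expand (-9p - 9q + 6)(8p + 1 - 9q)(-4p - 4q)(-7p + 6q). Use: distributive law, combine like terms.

-2016p⁴ - 36p³q + 4032p²q² + 1092p³ - 1608p²q - 1188pq² + 108pq³ + 1512q³ - 1944q⁴ + 168p² + 24pq - 144q²

(-9p - 9q + 6)(8p + 1 - 9q)(-4p - 4q)(-7p + 6q)
= (-72p² - 9p + 81pq - 72pq - 9q + 81q² + 48p + 6 - 54q)(-4p - 4q)(-7p + 6q)    [distributive law]
= (-72p² + 39p + 9pq - 63q + 81q² + 6)(-4p - 4q)(-7p + 6q)    [combine like terms]
= (288p³ + 288p²q - 156p² - 156pq - 36p²q - 36pq² + 252pq + 252q² - 324pq² - 324q³ - 24p - 24q)(-7p + 6q)    [distributive law]
= (288p³ + 252p²q - 156p² + 96pq - 360pq² + 252q² - 324q³ - 24p - 24q)(-7p + 6q)    [combine like terms]
= -2016p⁴ + 1728p³q - 1764p³q + 1512p²q² + 1092p³ - 936p²q - 672p²q + 576pq² + 2520p²q² - 2160pq³ - 1764pq² + 1512q³ + 2268pq³ - 1944q⁴ + 168p² - 144pq + 168pq - 144q²    [distributive law]
= -2016p⁴ - 36p³q + 4032p²q² + 1092p³ - 1608p²q - 1188pq² + 108pq³ + 1512q³ - 1944q⁴ + 168p² + 24pq - 144q²    [combine like terms]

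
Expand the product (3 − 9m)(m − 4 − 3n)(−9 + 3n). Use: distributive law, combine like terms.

−351m − 126mn + 108 + 45n − 27n² + 81m² − 27m²n + 81mn²

(3 − 9m)(m − 4 − 3n)(−9 + 3n)
= (3m − 12 − 9n − 9m² + 36m + 27mn)(−9 + 3n)    [distributive law]
= (39m − 12 − 9n − 9m² + 27mn)(−9 + 3n)    [combine like terms]
= −351m + 117mn + 108 − 36n + 81n − 27n² + 81m² − 27m²n − 243mn + 81mn²    [distributive law]
= −351m − 126mn + 108 + 45n − 27n² + 81m² − 27m²n + 81mn²    [combine like terms]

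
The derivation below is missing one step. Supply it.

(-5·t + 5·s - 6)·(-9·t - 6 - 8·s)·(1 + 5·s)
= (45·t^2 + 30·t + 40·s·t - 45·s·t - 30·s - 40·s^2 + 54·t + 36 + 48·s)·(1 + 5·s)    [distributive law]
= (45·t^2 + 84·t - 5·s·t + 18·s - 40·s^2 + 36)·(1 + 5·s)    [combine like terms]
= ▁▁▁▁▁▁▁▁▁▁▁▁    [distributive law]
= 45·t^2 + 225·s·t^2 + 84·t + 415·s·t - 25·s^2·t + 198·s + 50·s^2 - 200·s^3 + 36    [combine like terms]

After distributive law, the bracketed line is:

45·t^2 + 225·s·t^2 + 84·t + 420·s·t - 5·s·t - 25·s^2·t + 18·s + 90·s^2 - 40·s^2 - 200·s^3 + 36 + 180·s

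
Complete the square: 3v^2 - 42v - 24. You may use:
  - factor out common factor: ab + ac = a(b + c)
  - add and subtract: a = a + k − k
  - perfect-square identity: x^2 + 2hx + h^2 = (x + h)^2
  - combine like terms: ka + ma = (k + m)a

3v^2 - 42v - 24
= 3(v^2 - 14v) - 24    [factor out 3 from the v-terms]
= 3(v^2 - 14v + 49 - 49) - 24    [add and subtract 49 inside the bracket]
= 3(v - 7)^2 - 147 - 24    [perfect-square identity]
= 3(v - 7)^2 - 171    [combine constants]

3(v - 7)^2 - 171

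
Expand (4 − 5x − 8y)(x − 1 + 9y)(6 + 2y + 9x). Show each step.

18x + 96xy + 51x^2 − 24 + 256y − 344y^2 − 487x^2y − 45x^3 − 754xy^2 − 144y^3

(4 − 5x − 8y)(x − 1 + 9y)(6 + 2y + 9x)
= (4x − 4 + 36y − 5x^2 + 5x − 45xy − 8xy + 8y − 72y^2)(6 + 2y + 9x)    [distributive law]
= (9x − 4 + 44y − 5x^2 − 53xy − 72y^2)(6 + 2y + 9x)    [combine like terms]
= 54x + 18xy + 81x^2 − 24 − 8y − 36x + 264y + 88y^2 + 396xy − 30x^2 − 10x^2y − 45x^3 − 318xy − 106xy^2 − 477x^2y − 432y^2 − 144y^3 − 648xy^2    [distributive law]
= 18x + 96xy + 51x^2 − 24 + 256y − 344y^2 − 487x^2y − 45x^3 − 754xy^2 − 144y^3    [combine like terms]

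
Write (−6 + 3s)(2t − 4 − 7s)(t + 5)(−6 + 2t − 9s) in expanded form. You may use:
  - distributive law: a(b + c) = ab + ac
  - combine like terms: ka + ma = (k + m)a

−24t^3 + 192st^2 + 456t + 264st − 720 − 1980s − 624s^2t − 720s^2 + 12st^3 − 96s^2t^2 + 189s^3t + 945s^3

(−6 + 3s)(2t − 4 − 7s)(t + 5)(−6 + 2t − 9s)
= (−12t + 24 + 42s + 6st − 12s − 21s^2)(t + 5)(−6 + 2t − 9s)    [distributive law]
= (−12t + 24 + 30s + 6st − 21s^2)(t + 5)(−6 + 2t − 9s)    [combine like terms]
= (−12t^2 − 60t + 24t + 120 + 30st + 150s + 6st^2 + 30st − 21s^2t − 105s^2)(−6 + 2t − 9s)    [distributive law]
= (−12t^2 − 36t + 120 + 60st + 150s + 6st^2 − 21s^2t − 105s^2)(−6 + 2t − 9s)    [combine like terms]
= 72t^2 − 24t^3 + 108st^2 + 216t − 72t^2 + 324st − 720 + 240t − 1080s − 360st + 120st^2 − 540s^2t − 900s + 300st − 1350s^2 − 36st^2 + 12st^3 − 54s^2t^2 + 126s^2t − 42s^2t^2 + 189s^3t + 630s^2 − 210s^2t + 945s^3    [distributive law]
= −24t^3 + 192st^2 + 456t + 264st − 720 − 1980s − 624s^2t − 720s^2 + 12st^3 − 96s^2t^2 + 189s^3t + 945s^3    [combine like terms]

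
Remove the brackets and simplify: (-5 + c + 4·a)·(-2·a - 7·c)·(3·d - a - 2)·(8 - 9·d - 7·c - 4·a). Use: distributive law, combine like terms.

420·a·d - 270·a·d^2 - 1575·a·c·d - 366·a^2·d + 128·a^2 + 98·a^2·c + 40·a^3 - 160·a + 620·a·c + 1470·c·d - 945·c·d^2 - 1029·c^2·d - 175·a·c^2 - 560·c + 602·c^2 + 810·a·c·d^2 + 651·a·c^2·d + 258·a^2·c·d - 238·a^2·c^2 - 176·a^3·c + 189·c^2·d^2 + 147·c^3·d - 49·a·c^3 - 98·c^3 + 216·a^2·d^2 + 24·a^3·d - 32·a^4

(-5 + c + 4·a)·(-2·a - 7·c)·(3·d - a - 2)·(8 - 9·d - 7·c - 4·a)
= (10·a + 35·c - 2·a·c - 7·c^2 - 8·a^2 - 28·a·c)·(3·d - a - 2)·(8 - 9·d - 7·c - 4·a)    [distributive law]
= (10·a + 35·c - 30·a·c - 7·c^2 - 8·a^2)·(3·d - a - 2)·(8 - 9·d - 7·c - 4·a)    [combine like terms]
= (30·a·d - 10·a^2 - 20·a + 105·c·d - 35·a·c - 70·c - 90·a·c·d + 30·a^2·c + 60·a·c - 21·c^2·d + 7·a·c^2 + 14·c^2 - 24·a^2·d + 8·a^3 + 16·a^2)·(8 - 9·d - 7·c - 4·a)    [distributive law]
= (30·a·d + 6·a^2 - 20·a + 105·c·d + 25·a·c - 70·c - 90·a·c·d + 30·a^2·c - 21·c^2·d + 7·a·c^2 + 14·c^2 - 24·a^2·d + 8·a^3)·(8 - 9·d - 7·c - 4·a)    [combine like terms]
= 240·a·d - 270·a·d^2 - 210·a·c·d - 120·a^2·d + 48·a^2 - 54·a^2·d - 42·a^2·c - 24·a^3 - 160·a + 180·a·d + 140·a·c + 80·a^2 + 840·c·d - 945·c·d^2 - 735·c^2·d - 420·a·c·d + 200·a·c - 225·a·c·d - 175·a·c^2 - 100·a^2·c - 560·c + 630·c·d + 490·c^2 + 280·a·c - 720·a·c·d + 810·a·c·d^2 + 630·a·c^2·d + 360·a^2·c·d + 240·a^2·c - 270·a^2·c·d - 210·a^2·c^2 - 120·a^3·c - 168·c^2·d + 189·c^2·d^2 + 147·c^3·d + 84·a·c^2·d + 56·a·c^2 - 63·a·c^2·d - 49·a·c^3 - 28·a^2·c^2 + 112·c^2 - 126·c^2·d - 98·c^3 - 56·a·c^2 - 192·a^2·d + 216·a^2·d^2 + 168·a^2·c·d + 96·a^3·d + 64·a^3 - 72·a^3·d - 56·a^3·c - 32·a^4    [distributive law]
= 420·a·d - 270·a·d^2 - 1575·a·c·d - 366·a^2·d + 128·a^2 + 98·a^2·c + 40·a^3 - 160·a + 620·a·c + 1470·c·d - 945·c·d^2 - 1029·c^2·d - 175·a·c^2 - 560·c + 602·c^2 + 810·a·c·d^2 + 651·a·c^2·d + 258·a^2·c·d - 238·a^2·c^2 - 176·a^3·c + 189·c^2·d^2 + 147·c^3·d - 49·a·c^3 - 98·c^3 + 216·a^2·d^2 + 24·a^3·d - 32·a^4    [combine like terms]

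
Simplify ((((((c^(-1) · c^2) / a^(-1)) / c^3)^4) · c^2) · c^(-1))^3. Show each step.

a^12c^(-21)

((((((c^(-1) · c^2) / a^(-1)) / c^3)^4) · c^2) · c^(-1))^3
= ((((((c^(-1) · c^2) / a^(-1)) / c^3)^4) · c^2)^3) · ((c^(-1))^3)    [power of a product]
= ((((((c^(-1) · c^2) / a^(-1)) / c^3)^4)^3) · ((c^2)^3)) · ((c^(-1))^3)    [power of a product]
= (((((c^(-1) · c^2) / a^(-1)) / c^3)^12) · ((c^2)^3)) · ((c^(-1))^3)    [power of a power]
= (((((c^(-1) · c^2) / a^(-1))^12) / ((c^3)^12)) · ((c^2)^3)) · ((c^(-1))^3)    [power of a quotient]
= (((((c^(-1) · c^2)^12) / ((a^(-1))^12)) / ((c^3)^12)) · ((c^2)^3)) · ((c^(-1))^3)    [power of a quotient]
= ((((((c^(-1))^12) · ((c^2)^12)) / ((a^(-1))^12)) / ((c^3)^12)) · ((c^2)^3)) · ((c^(-1))^3)    [power of a product]
= ((((c^(-12) · ((c^2)^12)) / ((a^(-1))^12)) / ((c^3)^12)) · ((c^2)^3)) · ((c^(-1))^3)    [power of a power]
= ((((c^(-12) · c^24) / ((a^(-1))^12)) / ((c^3)^12)) · ((c^2)^3)) · ((c^(-1))^3)    [power of a power]
= (((c^12 / ((a^(-1))^12)) / ((c^3)^12)) · ((c^2)^3)) · ((c^(-1))^3)    [product of powers]
= (((c^12 / a^(-12)) / ((c^3)^12)) · ((c^2)^3)) · ((c^(-1))^3)    [power of a power]
= (((c^12 / a^(-12)) / c^36) · ((c^2)^3)) · ((c^(-1))^3)    [power of a power]
= (((c^12 / a^(-12)) / c^36) · c^6) · ((c^(-1))^3)    [power of a power]
= (((c^12 / a^(-12)) / c^36) · c^6) · c^(-3)    [power of a power]
= a^12c^(-21)    [quotient of powers; product of powers]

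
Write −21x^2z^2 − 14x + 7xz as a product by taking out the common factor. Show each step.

−21x^2z^2 − 14x + 7xz
= 7(−3x^2z^2 − 2x + xz)    [factor out 7]
= 7x(−3xz^2 − 2 + z)    [factor out x]

7x(−3xz^2 − 2 + z)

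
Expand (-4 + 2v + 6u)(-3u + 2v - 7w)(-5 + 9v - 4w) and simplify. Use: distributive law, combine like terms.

-60u + 78uv + 162uw + 40v - 92v^2 + 354vw - 140w - 112w^2 + 54uv^2 - 402uvw + 36v^3 - 142v^2w + 56vw^2 + 90u^2 - 162u^2v + 72u^2w + 168uw^2

(-4 + 2v + 6u)(-3u + 2v - 7w)(-5 + 9v - 4w)
= (12u - 8v + 28w - 6uv + 4v^2 - 14vw - 18u^2 + 12uv - 42uw)(-5 + 9v - 4w)    [distributive law]
= (12u - 8v + 28w + 6uv + 4v^2 - 14vw - 18u^2 - 42uw)(-5 + 9v - 4w)    [combine like terms]
= -60u + 108uv - 48uw + 40v - 72v^2 + 32vw - 140w + 252vw - 112w^2 - 30uv + 54uv^2 - 24uvw - 20v^2 + 36v^3 - 16v^2w + 70vw - 126v^2w + 56vw^2 + 90u^2 - 162u^2v + 72u^2w + 210uw - 378uvw + 168uw^2    [distributive law]
= -60u + 78uv + 162uw + 40v - 92v^2 + 354vw - 140w - 112w^2 + 54uv^2 - 402uvw + 36v^3 - 142v^2w + 56vw^2 + 90u^2 - 162u^2v + 72u^2w + 168uw^2    [combine like terms]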